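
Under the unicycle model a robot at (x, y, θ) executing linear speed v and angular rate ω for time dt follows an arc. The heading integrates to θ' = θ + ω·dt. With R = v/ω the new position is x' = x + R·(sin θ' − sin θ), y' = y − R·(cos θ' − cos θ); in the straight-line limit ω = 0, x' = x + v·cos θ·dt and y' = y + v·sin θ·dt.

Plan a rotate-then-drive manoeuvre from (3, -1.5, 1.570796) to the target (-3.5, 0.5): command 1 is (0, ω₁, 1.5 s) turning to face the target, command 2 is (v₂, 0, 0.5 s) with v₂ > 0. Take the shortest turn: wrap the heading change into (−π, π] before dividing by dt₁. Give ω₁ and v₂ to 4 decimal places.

heading to target = atan2(0.5−-1.5, -3.5−3) = 2.8431
Δθ = wrap(2.8431 − 1.5708) = 1.2723; ω₁ = Δθ/dt₁ = 0.8482
distance = √((-3.5−3)² + (0.5−-1.5)²) = 6.8007; v₂ = distance/dt₂ = 13.6015

ω₁ = 0.8482, v₂ = 13.6015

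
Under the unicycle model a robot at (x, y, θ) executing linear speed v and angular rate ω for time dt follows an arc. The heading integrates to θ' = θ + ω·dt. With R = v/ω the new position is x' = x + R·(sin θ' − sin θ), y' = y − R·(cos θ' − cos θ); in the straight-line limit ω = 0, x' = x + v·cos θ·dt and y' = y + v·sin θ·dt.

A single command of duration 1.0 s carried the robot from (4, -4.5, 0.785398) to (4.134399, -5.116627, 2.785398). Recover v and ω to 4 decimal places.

v = -0.7500, ω = 2.0000

Δθ = 2.785398 − 0.785398 = 2.000000
ω = Δθ/dt = 2.000000/1.0 = 2.0000
R = −Δy/(cos θ' − cos θ) = -0.3750
v = R·ω = -0.3750·2.0000 = -0.7500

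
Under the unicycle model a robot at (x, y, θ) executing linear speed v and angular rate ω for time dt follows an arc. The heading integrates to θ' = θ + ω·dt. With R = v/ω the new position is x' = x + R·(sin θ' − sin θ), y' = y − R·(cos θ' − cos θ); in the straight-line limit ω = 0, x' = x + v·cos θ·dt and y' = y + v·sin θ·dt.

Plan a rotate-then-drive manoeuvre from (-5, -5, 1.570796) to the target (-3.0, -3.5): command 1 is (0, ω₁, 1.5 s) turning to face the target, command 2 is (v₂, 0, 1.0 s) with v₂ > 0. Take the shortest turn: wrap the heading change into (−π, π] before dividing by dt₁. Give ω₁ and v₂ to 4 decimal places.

ω₁ = -0.6182, v₂ = 2.5000

heading to target = atan2(-3.5−-5, -3−-5) = 0.6435
Δθ = wrap(0.6435 − 1.5708) = -0.9273; ω₁ = Δθ/dt₁ = -0.6182
distance = √((-3−-5)² + (-3.5−-5)²) = 2.5000; v₂ = distance/dt₂ = 2.5000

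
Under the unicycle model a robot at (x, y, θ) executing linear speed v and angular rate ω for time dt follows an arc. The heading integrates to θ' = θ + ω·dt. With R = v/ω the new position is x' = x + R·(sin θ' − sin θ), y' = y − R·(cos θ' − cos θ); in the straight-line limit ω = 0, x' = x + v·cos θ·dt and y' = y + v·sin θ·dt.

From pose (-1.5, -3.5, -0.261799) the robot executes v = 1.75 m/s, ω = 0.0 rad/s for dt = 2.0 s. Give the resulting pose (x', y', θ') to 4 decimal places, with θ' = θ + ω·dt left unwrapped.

(1.8807, -4.4059, -0.2618)

θ' = -0.2618 + 0.0·2.0 = -0.2618
ω = 0 → straight: x' = -1.5 + 1.75·cos(-0.2618)·2.0 = 1.8807
y' = -3.5 + 1.75·sin(-0.2618)·2.0 = -4.4059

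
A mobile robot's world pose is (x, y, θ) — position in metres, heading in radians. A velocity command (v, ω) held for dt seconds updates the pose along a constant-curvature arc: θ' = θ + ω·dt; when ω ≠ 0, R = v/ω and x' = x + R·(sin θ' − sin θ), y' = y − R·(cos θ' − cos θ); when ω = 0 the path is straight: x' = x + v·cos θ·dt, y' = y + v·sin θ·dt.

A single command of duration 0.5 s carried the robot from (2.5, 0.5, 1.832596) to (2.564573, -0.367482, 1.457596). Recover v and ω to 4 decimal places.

Δθ = 1.457596 − 1.832596 = -0.375000
ω = Δθ/dt = -0.375000/0.5 = -0.7500
R = −Δy/(cos θ' − cos θ) = 2.3333
v = R·ω = 2.3333·-0.7500 = -1.7500

v = -1.7500, ω = -0.7500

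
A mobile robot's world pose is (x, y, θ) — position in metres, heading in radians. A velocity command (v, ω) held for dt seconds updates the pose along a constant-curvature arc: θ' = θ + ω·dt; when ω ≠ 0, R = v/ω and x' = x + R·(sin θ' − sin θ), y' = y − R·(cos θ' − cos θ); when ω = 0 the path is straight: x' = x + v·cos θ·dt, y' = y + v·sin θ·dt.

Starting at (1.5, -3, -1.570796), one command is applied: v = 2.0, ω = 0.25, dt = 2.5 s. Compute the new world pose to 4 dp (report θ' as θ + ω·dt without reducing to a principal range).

(3.0123, -7.6808, -0.9458)

θ' = -1.5708 + 0.25·2.5 = -0.9458
R = v/ω = 2.0/0.25 = 8.0000
x' = 1.5 + 8.0000·(sin -0.9458 − sin -1.5708) = 3.0123
y' = -3 − 8.0000·(cos -0.9458 − cos -1.5708) = -7.6808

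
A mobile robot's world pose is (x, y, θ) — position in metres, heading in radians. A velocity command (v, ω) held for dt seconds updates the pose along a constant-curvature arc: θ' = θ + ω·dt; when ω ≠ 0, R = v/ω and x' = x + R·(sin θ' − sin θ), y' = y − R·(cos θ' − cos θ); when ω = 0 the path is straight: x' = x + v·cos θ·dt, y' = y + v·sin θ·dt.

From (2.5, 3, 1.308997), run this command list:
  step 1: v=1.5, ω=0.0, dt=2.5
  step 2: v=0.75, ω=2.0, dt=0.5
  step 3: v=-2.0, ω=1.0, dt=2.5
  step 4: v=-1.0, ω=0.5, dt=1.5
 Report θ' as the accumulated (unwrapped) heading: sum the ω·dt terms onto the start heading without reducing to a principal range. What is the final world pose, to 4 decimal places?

(6.1901, 9.8156, 5.5590)

step 1: θ'=1.3090 (straight) → pose (3.4706, 6.6222, 1.3090)
step 2: θ'=2.3090 (R=0.3750) → pose (3.3857, 6.9716, 2.3090)
step 3: θ'=4.8090 (R=-2.0000) → pose (6.8558, 8.5105, 4.8090)
step 4: θ'=5.5590 (R=-2.0000) → pose (6.1901, 9.8156, 5.5590)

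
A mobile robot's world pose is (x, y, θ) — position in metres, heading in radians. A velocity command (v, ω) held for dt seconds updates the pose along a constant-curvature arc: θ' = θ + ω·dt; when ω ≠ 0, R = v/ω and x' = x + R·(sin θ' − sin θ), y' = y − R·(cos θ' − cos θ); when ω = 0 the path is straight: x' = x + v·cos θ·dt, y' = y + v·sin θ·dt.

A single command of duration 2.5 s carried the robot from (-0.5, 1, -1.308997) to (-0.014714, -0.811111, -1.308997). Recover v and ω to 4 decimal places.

Δθ = -1.308997 − -1.308997 = 0.000000
ω = Δθ/dt = 0.000000/2.5 = 0.0000
ω = 0 → v = (Δx·cos θ + Δy·sin θ)/dt = 0.7500

v = 0.7500, ω = 0.0000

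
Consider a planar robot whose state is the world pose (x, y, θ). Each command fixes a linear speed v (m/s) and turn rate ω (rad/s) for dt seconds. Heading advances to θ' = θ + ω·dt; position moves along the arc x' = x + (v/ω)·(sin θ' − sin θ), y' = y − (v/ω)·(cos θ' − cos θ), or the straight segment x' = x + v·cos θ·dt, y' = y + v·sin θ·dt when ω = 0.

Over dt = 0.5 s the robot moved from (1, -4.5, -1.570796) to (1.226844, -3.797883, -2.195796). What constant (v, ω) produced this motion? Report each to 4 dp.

Δθ = -2.195796 − -1.570796 = -0.625000
ω = Δθ/dt = -0.625000/0.5 = -1.2500
R = −Δy/(cos θ' − cos θ) = 1.2000
v = R·ω = 1.2000·-1.2500 = -1.5000

v = -1.5000, ω = -1.2500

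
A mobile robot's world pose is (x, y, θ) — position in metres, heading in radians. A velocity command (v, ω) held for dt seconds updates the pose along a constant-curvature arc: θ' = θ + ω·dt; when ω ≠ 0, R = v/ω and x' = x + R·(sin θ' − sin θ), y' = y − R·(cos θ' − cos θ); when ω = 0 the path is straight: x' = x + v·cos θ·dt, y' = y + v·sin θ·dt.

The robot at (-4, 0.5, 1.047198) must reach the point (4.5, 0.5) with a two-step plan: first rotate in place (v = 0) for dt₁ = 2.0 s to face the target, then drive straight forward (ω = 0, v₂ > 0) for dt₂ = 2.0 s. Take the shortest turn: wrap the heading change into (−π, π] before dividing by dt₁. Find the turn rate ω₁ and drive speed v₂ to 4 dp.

ω₁ = -0.5236, v₂ = 4.2500

heading to target = atan2(0.5−0.5, 4.5−-4) = 0.0000
Δθ = wrap(0.0000 − 1.0472) = -1.0472; ω₁ = Δθ/dt₁ = -0.5236
distance = √((4.5−-4)² + (0.5−0.5)²) = 8.5000; v₂ = distance/dt₂ = 4.2500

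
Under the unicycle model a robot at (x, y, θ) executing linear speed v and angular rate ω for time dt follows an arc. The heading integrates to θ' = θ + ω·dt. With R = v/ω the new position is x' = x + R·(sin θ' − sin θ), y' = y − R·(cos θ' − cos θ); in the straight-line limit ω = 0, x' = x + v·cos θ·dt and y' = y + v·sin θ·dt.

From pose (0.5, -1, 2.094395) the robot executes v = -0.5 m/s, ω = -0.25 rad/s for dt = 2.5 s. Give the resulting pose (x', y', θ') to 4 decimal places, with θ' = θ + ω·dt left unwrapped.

θ' = 2.0944 + -0.25·2.5 = 1.4694
R = v/ω = -0.5/-0.25 = 2.0000
x' = 0.5 + 2.0000·(sin 1.4694 − sin 2.0944) = 0.7577
y' = -1 − 2.0000·(cos 1.4694 − cos 2.0944) = -2.2025

(0.7577, -2.2025, 1.4694)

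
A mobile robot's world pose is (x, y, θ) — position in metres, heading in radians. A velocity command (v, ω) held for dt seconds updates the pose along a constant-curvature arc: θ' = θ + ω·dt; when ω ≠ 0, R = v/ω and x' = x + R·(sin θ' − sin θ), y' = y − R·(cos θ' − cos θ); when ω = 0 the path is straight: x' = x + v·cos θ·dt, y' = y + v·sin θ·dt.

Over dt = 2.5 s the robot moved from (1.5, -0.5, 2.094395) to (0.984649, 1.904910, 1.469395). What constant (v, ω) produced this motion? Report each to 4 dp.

v = 1.0000, ω = -0.2500

Δθ = 1.469395 − 2.094395 = -0.625000
ω = Δθ/dt = -0.625000/2.5 = -0.2500
R = −Δy/(cos θ' − cos θ) = -4.0000
v = R·ω = -4.0000·-0.2500 = 1.0000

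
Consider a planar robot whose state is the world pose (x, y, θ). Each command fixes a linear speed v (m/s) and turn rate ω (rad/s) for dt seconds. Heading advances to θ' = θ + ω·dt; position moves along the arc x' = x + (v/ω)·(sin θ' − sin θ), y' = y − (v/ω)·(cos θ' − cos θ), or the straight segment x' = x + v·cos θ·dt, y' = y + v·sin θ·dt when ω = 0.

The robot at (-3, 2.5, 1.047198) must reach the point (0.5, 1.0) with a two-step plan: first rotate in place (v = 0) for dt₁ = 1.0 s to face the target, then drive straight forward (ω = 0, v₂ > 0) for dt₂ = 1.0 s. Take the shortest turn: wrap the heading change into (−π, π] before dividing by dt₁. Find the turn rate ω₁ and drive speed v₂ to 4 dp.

heading to target = atan2(1−2.5, 0.5−-3) = -0.4049
Δθ = wrap(-0.4049 − 1.0472) = -1.4521; ω₁ = Δθ/dt₁ = -1.4521
distance = √((0.5−-3)² + (1−2.5)²) = 3.8079; v₂ = distance/dt₂ = 3.8079

ω₁ = -1.4521, v₂ = 3.8079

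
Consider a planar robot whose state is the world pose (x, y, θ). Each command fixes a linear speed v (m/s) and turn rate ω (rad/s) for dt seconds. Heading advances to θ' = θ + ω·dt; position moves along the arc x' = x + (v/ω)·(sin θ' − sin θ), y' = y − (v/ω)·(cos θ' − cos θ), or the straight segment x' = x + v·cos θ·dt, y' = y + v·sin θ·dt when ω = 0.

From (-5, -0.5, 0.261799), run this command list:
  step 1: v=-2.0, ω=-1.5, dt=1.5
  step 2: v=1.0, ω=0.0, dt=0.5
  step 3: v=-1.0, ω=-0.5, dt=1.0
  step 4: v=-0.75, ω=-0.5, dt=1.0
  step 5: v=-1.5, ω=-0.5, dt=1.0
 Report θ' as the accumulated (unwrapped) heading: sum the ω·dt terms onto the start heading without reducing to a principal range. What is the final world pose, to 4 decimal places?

(-3.9940, 1.7968, -3.4882)

step 1: θ'=-1.9882 (R=1.3333) → pose (-6.5640, 1.3284, -1.9882)
step 2: θ'=-1.9882 (straight) → pose (-6.7666, 0.8713, -1.9882)
step 3: θ'=-2.4882 (R=2.0000) → pose (-6.1541, 1.6486, -2.4882)
step 4: θ'=-2.9882 (R=1.5000) → pose (-5.4715, 1.9400, -2.9882)
step 5: θ'=-3.4882 (R=3.0000) → pose (-3.9940, 1.7968, -3.4882)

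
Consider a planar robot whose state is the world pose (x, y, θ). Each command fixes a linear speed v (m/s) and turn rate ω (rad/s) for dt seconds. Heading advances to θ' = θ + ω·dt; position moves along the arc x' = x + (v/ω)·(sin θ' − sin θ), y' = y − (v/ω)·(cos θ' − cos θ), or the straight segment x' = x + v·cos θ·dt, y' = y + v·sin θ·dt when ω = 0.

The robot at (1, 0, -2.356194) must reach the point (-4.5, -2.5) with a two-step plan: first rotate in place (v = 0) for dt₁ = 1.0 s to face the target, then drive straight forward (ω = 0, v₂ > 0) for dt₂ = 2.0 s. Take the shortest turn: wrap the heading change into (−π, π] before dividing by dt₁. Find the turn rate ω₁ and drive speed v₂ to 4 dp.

ω₁ = -0.3588, v₂ = 3.0208

heading to target = atan2(-2.5−0, -4.5−1) = -2.7150
Δθ = wrap(-2.7150 − -2.3562) = -0.3588; ω₁ = Δθ/dt₁ = -0.3588
distance = √((-4.5−1)² + (-2.5−0)²) = 6.0415; v₂ = distance/dt₂ = 3.0208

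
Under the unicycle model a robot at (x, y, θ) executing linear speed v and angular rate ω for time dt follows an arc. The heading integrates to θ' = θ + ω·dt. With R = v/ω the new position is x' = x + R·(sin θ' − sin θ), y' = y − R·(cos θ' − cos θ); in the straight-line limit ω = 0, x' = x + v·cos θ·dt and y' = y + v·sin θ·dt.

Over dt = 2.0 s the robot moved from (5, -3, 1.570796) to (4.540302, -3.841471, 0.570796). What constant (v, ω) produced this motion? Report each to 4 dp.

Δθ = 0.570796 − 1.570796 = -1.000000
ω = Δθ/dt = -1.000000/2.0 = -0.5000
R = −Δy/(cos θ' − cos θ) = 1.0000
v = R·ω = 1.0000·-0.5000 = -0.5000

v = -0.5000, ω = -0.5000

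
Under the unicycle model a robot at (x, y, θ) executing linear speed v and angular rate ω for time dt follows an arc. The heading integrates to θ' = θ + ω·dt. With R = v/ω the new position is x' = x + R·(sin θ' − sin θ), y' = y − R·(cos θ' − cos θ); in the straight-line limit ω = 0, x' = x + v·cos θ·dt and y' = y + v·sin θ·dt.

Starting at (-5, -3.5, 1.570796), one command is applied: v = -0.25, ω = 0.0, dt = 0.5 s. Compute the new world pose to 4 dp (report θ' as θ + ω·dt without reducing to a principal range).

(-5.0000, -3.6250, 1.5708)

θ' = 1.5708 + 0.0·0.5 = 1.5708
ω = 0 → straight: x' = -5 + -0.25·cos(1.5708)·0.5 = -5.0000
y' = -3.5 + -0.25·sin(1.5708)·0.5 = -3.6250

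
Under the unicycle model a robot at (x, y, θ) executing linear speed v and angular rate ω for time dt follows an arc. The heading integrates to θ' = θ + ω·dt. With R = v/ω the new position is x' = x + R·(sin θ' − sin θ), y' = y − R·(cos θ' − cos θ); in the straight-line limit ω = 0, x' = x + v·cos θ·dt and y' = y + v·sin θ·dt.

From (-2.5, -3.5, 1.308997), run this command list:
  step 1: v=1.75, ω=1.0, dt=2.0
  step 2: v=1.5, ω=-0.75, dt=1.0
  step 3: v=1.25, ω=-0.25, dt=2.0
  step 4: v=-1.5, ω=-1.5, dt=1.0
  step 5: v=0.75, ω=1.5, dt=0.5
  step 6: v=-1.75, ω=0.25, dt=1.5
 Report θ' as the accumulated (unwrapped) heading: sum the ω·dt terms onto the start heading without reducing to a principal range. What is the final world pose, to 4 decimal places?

step 1: θ'=3.3090 (R=1.7500) → pose (-4.4820, -1.3215, 3.3090)
step 2: θ'=2.5590 (R=-2.0000) → pose (-5.9156, -1.0196, 2.5590)
step 3: θ'=2.0590 (R=-5.0000) → pose (-7.5805, 0.8104, 2.0590)
step 4: θ'=0.5590 (R=1.0000) → pose (-7.9334, -0.5064, 0.5590)
step 5: θ'=1.3090 (R=0.5000) → pose (-7.7156, -0.2119, 1.3090)
step 6: θ'=1.6840 (R=-7.0000) → pose (-7.9093, -2.8144, 1.6840)

(-7.9093, -2.8144, 1.6840)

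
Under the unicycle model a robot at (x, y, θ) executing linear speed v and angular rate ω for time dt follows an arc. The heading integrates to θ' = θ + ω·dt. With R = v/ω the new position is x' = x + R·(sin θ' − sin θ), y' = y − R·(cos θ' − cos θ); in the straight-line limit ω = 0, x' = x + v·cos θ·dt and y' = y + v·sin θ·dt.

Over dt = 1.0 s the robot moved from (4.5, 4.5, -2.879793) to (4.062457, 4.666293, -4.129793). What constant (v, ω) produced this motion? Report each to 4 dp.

Δθ = -4.129793 − -2.879793 = -1.250000
ω = Δθ/dt = -1.250000/1.0 = -1.2500
R = Δx/(sin θ' − sin θ) = -0.4000
v = R·ω = -0.4000·-1.2500 = 0.5000

v = 0.5000, ω = -1.2500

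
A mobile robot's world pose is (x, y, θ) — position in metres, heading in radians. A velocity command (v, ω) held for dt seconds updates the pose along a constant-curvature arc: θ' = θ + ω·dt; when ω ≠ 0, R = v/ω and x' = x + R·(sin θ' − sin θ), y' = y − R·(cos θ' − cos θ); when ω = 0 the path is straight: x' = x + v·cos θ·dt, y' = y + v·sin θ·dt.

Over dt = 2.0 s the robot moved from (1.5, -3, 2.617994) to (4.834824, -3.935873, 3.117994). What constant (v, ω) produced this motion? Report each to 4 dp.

Δθ = 3.117994 − 2.617994 = 0.500000
ω = Δθ/dt = 0.500000/2.0 = 0.2500
R = Δx/(sin θ' − sin θ) = -7.0000
v = R·ω = -7.0000·0.2500 = -1.7500

v = -1.7500, ω = 0.2500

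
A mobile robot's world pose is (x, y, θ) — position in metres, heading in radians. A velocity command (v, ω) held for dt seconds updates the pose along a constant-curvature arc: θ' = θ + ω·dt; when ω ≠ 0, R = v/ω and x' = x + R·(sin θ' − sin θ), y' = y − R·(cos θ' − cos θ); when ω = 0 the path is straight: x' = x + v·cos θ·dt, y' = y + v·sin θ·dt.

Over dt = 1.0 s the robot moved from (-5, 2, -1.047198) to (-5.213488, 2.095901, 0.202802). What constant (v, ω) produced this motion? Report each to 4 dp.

Δθ = 0.202802 − -1.047198 = 1.250000
ω = Δθ/dt = 1.250000/1.0 = 1.2500
R = Δx/(sin θ' − sin θ) = -0.2000
v = R·ω = -0.2000·1.2500 = -0.2500

v = -0.2500, ω = 1.2500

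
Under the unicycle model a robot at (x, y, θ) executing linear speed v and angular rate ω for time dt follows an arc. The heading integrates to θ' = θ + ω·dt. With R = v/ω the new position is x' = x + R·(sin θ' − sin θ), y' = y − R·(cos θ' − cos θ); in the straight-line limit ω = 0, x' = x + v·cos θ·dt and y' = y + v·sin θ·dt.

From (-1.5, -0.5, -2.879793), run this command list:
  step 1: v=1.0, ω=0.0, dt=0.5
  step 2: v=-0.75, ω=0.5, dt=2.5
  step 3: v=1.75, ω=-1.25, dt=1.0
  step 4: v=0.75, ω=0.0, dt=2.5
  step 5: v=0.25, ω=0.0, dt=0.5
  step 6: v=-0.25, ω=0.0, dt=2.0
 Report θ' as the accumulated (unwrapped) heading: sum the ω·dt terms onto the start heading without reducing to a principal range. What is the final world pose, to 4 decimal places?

(-3.3579, -0.9269, -2.8798)

step 1: θ'=-2.8798 (straight) → pose (-1.9830, -0.6294, -2.8798)
step 2: θ'=-1.6298 (R=-1.5000) → pose (-0.8738, 0.7310, -1.6298)
step 3: θ'=-2.8798 (R=-1.4000) → pose (-1.9090, -0.5387, -2.8798)
step 4: θ'=-2.8798 (straight) → pose (-3.7201, -1.0240, -2.8798)
step 5: θ'=-2.8798 (straight) → pose (-3.8409, -1.0564, -2.8798)
step 6: θ'=-2.8798 (straight) → pose (-3.3579, -0.9269, -2.8798)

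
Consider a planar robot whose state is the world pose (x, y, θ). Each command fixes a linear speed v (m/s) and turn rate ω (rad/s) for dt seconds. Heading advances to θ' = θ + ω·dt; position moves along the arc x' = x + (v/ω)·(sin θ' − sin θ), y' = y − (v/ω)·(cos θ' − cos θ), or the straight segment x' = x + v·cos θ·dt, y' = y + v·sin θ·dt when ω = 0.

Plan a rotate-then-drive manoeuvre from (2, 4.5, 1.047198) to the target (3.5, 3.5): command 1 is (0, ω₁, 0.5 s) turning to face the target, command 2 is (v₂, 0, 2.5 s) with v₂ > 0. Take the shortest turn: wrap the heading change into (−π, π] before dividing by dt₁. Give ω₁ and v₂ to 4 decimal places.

heading to target = atan2(3.5−4.5, 3.5−2) = -0.5880
Δθ = wrap(-0.5880 − 1.0472) = -1.6352; ω₁ = Δθ/dt₁ = -3.2704
distance = √((3.5−2)² + (3.5−4.5)²) = 1.8028; v₂ = distance/dt₂ = 0.7211

ω₁ = -3.2704, v₂ = 0.7211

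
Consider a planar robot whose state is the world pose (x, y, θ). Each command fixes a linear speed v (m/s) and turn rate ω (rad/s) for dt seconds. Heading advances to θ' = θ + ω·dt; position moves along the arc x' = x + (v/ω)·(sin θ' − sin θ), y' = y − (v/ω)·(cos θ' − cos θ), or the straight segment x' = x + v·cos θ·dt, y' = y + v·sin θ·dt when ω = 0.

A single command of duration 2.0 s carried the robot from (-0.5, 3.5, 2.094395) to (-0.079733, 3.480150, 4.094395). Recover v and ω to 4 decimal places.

v = -0.2500, ω = 1.0000

Δθ = 4.094395 − 2.094395 = 2.000000
ω = Δθ/dt = 2.000000/2.0 = 1.0000
R = Δx/(sin θ' − sin θ) = -0.2500
v = R·ω = -0.2500·1.0000 = -0.2500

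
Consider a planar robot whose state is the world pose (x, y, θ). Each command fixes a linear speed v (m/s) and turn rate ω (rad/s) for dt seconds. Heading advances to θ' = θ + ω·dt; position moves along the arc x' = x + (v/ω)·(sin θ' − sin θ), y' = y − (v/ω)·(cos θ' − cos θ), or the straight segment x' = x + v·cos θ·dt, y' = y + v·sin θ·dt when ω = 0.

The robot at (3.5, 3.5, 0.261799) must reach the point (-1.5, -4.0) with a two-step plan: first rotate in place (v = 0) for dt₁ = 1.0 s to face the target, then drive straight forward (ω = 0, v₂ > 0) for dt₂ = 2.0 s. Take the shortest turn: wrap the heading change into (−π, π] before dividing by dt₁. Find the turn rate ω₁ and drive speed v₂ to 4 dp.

heading to target = atan2(-4−3.5, -1.5−3.5) = -2.1588
Δθ = wrap(-2.1588 − 0.2618) = -2.4206; ω₁ = Δθ/dt₁ = -2.4206
distance = √((-1.5−3.5)² + (-4−3.5)²) = 9.0139; v₂ = distance/dt₂ = 4.5069

ω₁ = -2.4206, v₂ = 4.5069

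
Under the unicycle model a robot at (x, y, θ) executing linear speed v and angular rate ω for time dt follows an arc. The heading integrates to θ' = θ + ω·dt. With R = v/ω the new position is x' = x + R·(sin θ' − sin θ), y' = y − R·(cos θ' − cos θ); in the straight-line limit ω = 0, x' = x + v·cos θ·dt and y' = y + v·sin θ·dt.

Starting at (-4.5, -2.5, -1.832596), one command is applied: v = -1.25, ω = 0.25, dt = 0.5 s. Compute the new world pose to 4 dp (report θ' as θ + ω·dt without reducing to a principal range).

θ' = -1.8326 + 0.25·0.5 = -1.7076
R = v/ω = -1.25/0.25 = -5.0000
x' = -4.5 + -5.0000·(sin -1.7076 − sin -1.8326) = -4.3763
y' = -2.5 − -5.0000·(cos -1.7076 − cos -1.8326) = -1.8878

(-4.3763, -1.8878, -1.7076)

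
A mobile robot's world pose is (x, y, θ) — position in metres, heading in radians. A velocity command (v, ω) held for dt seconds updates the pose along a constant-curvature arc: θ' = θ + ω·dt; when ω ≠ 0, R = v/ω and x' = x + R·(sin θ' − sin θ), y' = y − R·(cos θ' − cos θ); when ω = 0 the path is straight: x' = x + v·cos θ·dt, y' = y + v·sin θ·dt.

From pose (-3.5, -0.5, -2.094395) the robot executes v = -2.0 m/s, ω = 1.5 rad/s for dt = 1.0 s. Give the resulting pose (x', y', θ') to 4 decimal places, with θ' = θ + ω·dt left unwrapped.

(-3.9080, 1.2713, -0.5944)

θ' = -2.0944 + 1.5·1.0 = -0.5944
R = v/ω = -2.0/1.5 = -1.3333
x' = -3.5 + -1.3333·(sin -0.5944 − sin -2.0944) = -3.9080
y' = -0.5 − -1.3333·(cos -0.5944 − cos -2.0944) = 1.2713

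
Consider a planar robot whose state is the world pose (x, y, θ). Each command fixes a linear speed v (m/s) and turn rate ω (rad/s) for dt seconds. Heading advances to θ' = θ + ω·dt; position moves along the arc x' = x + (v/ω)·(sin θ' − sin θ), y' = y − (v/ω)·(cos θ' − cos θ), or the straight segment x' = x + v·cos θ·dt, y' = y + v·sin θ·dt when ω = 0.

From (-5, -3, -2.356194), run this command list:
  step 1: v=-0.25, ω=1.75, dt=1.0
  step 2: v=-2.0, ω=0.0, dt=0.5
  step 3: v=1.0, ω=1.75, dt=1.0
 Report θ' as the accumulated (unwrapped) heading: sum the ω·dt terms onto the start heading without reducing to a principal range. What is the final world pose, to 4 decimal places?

step 1: θ'=-0.6062 (R=-0.1429) → pose (-5.0196, -2.7816, -0.6062)
step 2: θ'=-0.6062 (straight) → pose (-5.8414, -2.2118, -0.6062)
step 3: θ'=1.1438 (R=0.5714) → pose (-4.9958, -1.9789, 1.1438)

(-4.9958, -1.9789, 1.1438)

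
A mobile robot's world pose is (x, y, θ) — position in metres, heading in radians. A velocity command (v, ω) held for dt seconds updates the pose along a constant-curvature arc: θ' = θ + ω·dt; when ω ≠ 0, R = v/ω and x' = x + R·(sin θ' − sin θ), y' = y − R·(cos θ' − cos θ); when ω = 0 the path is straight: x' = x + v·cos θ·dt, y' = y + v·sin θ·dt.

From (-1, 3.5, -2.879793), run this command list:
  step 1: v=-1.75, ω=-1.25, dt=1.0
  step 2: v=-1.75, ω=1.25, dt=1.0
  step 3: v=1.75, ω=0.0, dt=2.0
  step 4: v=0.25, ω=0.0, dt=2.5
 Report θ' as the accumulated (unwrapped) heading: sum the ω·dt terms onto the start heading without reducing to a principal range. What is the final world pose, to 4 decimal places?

step 1: θ'=-4.1298 (R=1.4000) → pose (0.5314, 2.9180, -4.1298)
step 2: θ'=-2.8798 (R=-1.4000) → pose (2.0628, 2.3359, -2.8798)
step 3: θ'=-2.8798 (straight) → pose (-1.3179, 1.4301, -2.8798)
step 4: θ'=-2.8798 (straight) → pose (-1.9216, 1.2683, -2.8798)

(-1.9216, 1.2683, -2.8798)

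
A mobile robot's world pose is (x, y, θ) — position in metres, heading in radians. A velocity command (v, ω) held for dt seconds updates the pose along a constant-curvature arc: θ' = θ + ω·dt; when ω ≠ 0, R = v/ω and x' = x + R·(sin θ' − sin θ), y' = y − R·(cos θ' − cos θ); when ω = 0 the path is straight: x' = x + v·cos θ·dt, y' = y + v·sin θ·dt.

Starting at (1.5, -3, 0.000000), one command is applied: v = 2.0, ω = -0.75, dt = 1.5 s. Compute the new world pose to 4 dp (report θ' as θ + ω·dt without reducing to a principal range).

θ' = 0.0000 + -0.75·1.5 = -1.1250
R = v/ω = 2.0/-0.75 = -2.6667
x' = 1.5 + -2.6667·(sin -1.1250 − sin 0.0000) = 3.9060
y' = -3 − -2.6667·(cos -1.1250 − cos 0.0000) = -4.5169

(3.9060, -4.5169, -1.1250)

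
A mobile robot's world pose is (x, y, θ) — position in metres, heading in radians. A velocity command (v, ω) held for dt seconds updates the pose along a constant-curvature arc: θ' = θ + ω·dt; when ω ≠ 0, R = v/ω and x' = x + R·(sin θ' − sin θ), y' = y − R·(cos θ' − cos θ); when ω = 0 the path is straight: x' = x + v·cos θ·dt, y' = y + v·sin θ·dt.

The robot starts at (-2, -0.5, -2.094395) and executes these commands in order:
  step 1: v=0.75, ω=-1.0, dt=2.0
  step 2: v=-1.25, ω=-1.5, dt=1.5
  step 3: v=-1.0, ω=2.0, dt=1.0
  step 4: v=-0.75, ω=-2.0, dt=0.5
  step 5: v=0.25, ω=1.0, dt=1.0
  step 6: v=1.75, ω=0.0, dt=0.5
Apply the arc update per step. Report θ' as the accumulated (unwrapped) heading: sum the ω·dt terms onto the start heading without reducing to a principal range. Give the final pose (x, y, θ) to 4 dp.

(-4.8186, -1.8555, -4.3444)

step 1: θ'=-4.0944 (R=-0.7500) → pose (-3.2608, -0.5596, -4.0944)
step 2: θ'=-6.3444 (R=0.8333) → pose (-3.9910, -1.8742, -6.3444)
step 3: θ'=-4.3444 (R=-0.5000) → pose (-4.4881, -2.5531, -4.3444)
step 4: θ'=-5.3444 (R=0.3750) → pose (-4.5354, -2.9095, -5.3444)
step 5: θ'=-4.3444 (R=0.2500) → pose (-4.5039, -2.6719, -4.3444)
step 6: θ'=-4.3444 (straight) → pose (-4.8186, -1.8555, -4.3444)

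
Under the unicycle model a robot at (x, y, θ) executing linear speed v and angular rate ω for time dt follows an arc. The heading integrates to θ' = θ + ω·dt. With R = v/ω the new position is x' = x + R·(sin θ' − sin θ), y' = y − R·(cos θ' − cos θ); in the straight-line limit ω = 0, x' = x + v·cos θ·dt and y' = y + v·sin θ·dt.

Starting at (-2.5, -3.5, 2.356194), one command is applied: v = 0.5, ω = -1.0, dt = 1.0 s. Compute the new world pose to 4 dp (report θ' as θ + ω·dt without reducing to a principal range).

(-2.6350, -3.0400, 1.3562)

θ' = 2.3562 + -1.0·1.0 = 1.3562
R = v/ω = 0.5/-1.0 = -0.5000
x' = -2.5 + -0.5000·(sin 1.3562 − sin 2.3562) = -2.6350
y' = -3.5 − -0.5000·(cos 1.3562 − cos 2.3562) = -3.0400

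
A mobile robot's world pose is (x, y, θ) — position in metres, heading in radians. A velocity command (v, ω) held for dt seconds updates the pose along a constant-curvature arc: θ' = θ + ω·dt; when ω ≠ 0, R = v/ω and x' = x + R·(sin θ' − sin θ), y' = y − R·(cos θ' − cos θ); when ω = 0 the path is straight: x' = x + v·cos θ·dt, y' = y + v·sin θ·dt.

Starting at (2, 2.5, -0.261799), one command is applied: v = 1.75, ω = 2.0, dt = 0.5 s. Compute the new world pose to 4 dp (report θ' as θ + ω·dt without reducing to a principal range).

(2.8153, 2.6980, 0.7382)

θ' = -0.2618 + 2.0·0.5 = 0.7382
R = v/ω = 1.75/2.0 = 0.8750
x' = 2 + 0.8750·(sin 0.7382 − sin -0.2618) = 2.8153
y' = 2.5 − 0.8750·(cos 0.7382 − cos -0.2618) = 2.6980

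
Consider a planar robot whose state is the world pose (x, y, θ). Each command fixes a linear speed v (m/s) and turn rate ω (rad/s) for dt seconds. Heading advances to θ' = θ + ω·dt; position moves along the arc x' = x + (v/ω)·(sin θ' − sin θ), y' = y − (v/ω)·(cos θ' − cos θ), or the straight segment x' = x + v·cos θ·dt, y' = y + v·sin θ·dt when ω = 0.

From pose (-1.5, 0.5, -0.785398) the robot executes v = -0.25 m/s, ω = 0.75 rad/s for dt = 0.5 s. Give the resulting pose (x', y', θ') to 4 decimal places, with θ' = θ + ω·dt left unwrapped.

(-1.6027, 0.5700, -0.4104)

θ' = -0.7854 + 0.75·0.5 = -0.4104
R = v/ω = -0.25/0.75 = -0.3333
x' = -1.5 + -0.3333·(sin -0.4104 − sin -0.7854) = -1.6027
y' = 0.5 − -0.3333·(cos -0.4104 − cos -0.7854) = 0.5700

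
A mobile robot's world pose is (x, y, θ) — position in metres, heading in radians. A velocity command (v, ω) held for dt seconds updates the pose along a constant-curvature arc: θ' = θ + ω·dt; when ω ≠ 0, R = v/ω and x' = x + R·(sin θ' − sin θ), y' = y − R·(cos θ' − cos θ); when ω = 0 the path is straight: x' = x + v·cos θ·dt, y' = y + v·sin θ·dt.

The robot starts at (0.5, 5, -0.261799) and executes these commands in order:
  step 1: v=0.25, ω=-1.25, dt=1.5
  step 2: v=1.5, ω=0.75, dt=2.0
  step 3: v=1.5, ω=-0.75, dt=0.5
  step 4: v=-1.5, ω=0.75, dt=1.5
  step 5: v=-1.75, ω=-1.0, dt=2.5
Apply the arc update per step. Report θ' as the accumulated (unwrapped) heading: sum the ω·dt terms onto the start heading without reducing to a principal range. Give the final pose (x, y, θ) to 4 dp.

(-1.6959, 5.4117, -2.3868)

step 1: θ'=-2.1368 (R=-0.2000) → pose (0.6170, 4.6996, -2.1368)
step 2: θ'=-0.6368 (R=2.0000) → pose (1.1159, 2.0190, -0.6368)
step 3: θ'=-1.0118 (R=-2.0000) → pose (1.6222, 1.4717, -1.0118)
step 4: θ'=0.1132 (R=-2.0000) → pose (-0.2993, 2.3982, 0.1132)
step 5: θ'=-2.3868 (R=1.7500) → pose (-1.6959, 5.4117, -2.3868)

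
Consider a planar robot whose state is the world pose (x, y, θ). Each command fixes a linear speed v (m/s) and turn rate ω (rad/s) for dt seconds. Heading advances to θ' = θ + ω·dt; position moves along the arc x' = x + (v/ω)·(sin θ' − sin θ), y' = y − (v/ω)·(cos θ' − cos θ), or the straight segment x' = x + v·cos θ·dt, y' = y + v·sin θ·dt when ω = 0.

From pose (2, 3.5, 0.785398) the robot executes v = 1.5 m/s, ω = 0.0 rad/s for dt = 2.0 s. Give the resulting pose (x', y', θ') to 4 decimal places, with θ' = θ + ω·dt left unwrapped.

(4.1213, 5.6213, 0.7854)

θ' = 0.7854 + 0.0·2.0 = 0.7854
ω = 0 → straight: x' = 2 + 1.5·cos(0.7854)·2.0 = 4.1213
y' = 3.5 + 1.5·sin(0.7854)·2.0 = 5.6213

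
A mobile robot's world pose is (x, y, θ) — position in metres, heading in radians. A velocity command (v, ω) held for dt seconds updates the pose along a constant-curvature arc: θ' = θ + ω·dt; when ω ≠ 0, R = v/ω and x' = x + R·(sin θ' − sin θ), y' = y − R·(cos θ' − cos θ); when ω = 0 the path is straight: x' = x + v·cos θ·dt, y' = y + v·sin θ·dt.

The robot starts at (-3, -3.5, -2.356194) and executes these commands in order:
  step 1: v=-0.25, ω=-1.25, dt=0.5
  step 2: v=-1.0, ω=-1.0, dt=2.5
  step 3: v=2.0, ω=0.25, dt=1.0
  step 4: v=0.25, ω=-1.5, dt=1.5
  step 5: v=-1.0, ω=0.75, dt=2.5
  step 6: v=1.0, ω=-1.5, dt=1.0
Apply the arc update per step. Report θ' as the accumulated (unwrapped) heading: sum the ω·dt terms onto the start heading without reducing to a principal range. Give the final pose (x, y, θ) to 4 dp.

(-1.6853, -3.0655, -7.1062)

step 1: θ'=-2.9812 (R=0.2000) → pose (-2.8905, -3.4440, -2.9812)
step 2: θ'=-5.4812 (R=1.0000) → pose (-2.0121, -5.1264, -5.4812)
step 3: θ'=-5.2312 (R=8.0000) → pose (-0.8147, -3.5310, -5.2312)
step 4: θ'=-7.4812 (R=-0.1667) → pose (-0.5148, -3.5529, -7.4812)
step 5: θ'=-5.6062 (R=-1.3333) → pose (-2.5918, -2.9992, -5.6062)
step 6: θ'=-7.1062 (R=-0.6667) → pose (-1.6853, -3.0655, -7.1062)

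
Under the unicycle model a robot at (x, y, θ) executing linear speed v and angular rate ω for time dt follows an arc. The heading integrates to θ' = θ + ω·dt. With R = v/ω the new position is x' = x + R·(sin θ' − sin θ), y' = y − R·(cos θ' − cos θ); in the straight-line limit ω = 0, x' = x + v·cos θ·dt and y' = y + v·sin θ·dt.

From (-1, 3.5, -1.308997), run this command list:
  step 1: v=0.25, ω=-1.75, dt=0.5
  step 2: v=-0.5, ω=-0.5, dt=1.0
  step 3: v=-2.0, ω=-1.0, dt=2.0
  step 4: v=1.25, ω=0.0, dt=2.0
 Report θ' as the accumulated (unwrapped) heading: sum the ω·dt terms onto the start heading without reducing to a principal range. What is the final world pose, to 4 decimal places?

step 1: θ'=-2.1840 (R=-0.1429) → pose (-1.0212, 3.3808, -2.1840)
step 2: θ'=-2.6840 (R=1.0000) → pose (-0.6451, 3.7024, -2.6840)
step 3: θ'=-4.6840 (R=2.0000) → pose (2.2376, 1.9650, -4.6840)
step 4: θ'=-4.6840 (straight) → pose (2.1667, 4.4640, -4.6840)

(2.1667, 4.4640, -4.6840)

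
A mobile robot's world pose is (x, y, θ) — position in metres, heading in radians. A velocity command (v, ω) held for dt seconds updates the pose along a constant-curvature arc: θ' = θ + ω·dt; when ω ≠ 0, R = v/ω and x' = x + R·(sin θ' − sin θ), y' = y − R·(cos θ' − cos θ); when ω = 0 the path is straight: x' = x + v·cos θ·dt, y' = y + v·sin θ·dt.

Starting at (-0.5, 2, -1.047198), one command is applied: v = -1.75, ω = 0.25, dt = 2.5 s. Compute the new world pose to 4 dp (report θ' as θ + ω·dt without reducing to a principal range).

(-3.6938, 4.8853, -0.4222)

θ' = -1.0472 + 0.25·2.5 = -0.4222
R = v/ω = -1.75/0.25 = -7.0000
x' = -0.5 + -7.0000·(sin -0.4222 − sin -1.0472) = -3.6938
y' = 2 − -7.0000·(cos -0.4222 − cos -1.0472) = 4.8853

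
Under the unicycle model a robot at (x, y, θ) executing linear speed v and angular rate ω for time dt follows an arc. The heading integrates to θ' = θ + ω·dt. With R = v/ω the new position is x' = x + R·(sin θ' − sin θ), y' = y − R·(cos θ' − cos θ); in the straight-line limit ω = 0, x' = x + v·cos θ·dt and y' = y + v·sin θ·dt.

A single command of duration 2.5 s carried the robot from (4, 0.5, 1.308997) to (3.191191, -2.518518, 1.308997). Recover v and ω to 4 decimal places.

v = -1.2500, ω = 0.0000

Δθ = 1.308997 − 1.308997 = 0.000000
ω = Δθ/dt = 0.000000/2.5 = 0.0000
ω = 0 → v = (Δx·cos θ + Δy·sin θ)/dt = -1.2500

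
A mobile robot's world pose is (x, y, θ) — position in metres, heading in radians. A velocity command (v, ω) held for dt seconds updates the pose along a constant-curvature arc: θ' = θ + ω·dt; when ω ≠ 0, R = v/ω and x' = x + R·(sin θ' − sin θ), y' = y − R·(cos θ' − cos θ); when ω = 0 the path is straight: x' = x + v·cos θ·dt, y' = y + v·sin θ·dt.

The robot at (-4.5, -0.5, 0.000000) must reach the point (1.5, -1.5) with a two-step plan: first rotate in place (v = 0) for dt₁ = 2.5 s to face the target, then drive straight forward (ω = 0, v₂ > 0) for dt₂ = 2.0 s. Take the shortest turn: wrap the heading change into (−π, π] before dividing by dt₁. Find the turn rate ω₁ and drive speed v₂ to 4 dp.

heading to target = atan2(-1.5−-0.5, 1.5−-4.5) = -0.1651
Δθ = wrap(-0.1651 − 0.0000) = -0.1651; ω₁ = Δθ/dt₁ = -0.0661
distance = √((1.5−-4.5)² + (-1.5−-0.5)²) = 6.0828; v₂ = distance/dt₂ = 3.0414

ω₁ = -0.0661, v₂ = 3.0414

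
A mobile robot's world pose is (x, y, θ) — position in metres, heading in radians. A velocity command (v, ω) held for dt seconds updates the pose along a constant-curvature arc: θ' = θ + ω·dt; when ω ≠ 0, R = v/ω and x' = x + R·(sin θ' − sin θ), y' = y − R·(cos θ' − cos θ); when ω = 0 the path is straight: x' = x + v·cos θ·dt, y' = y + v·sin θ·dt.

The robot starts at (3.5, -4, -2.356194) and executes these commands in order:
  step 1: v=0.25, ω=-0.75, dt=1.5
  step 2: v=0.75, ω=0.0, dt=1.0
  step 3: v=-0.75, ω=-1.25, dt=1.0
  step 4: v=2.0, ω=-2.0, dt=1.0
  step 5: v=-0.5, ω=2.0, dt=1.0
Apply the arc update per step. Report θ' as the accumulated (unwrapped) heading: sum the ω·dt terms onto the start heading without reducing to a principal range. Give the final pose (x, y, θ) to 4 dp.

(3.9209, -3.7439, -4.7312)

step 1: θ'=-3.4812 (R=-0.3333) → pose (3.1533, -4.0786, -3.4812)
step 2: θ'=-3.4812 (straight) → pose (2.4461, -3.8288, -3.4812)
step 3: θ'=-4.7312 (R=0.6000) → pose (2.8461, -4.4058, -4.7312)
step 4: θ'=-6.7312 (R=-1.0000) → pose (4.2791, -3.5233, -6.7312)
step 5: θ'=-4.7312 (R=-0.2500) → pose (3.9209, -3.7439, -4.7312)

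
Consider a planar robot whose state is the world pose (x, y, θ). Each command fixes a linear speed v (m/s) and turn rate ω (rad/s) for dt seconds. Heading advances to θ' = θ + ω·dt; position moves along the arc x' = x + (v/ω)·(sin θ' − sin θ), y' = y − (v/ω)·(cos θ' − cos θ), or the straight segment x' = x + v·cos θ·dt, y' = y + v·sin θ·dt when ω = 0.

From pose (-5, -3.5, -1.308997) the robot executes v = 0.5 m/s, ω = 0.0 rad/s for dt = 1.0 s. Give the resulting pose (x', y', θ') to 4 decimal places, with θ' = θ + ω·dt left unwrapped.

θ' = -1.3090 + 0.0·1.0 = -1.3090
ω = 0 → straight: x' = -5 + 0.5·cos(-1.3090)·1.0 = -4.8706
y' = -3.5 + 0.5·sin(-1.3090)·1.0 = -3.9830

(-4.8706, -3.9830, -1.3090)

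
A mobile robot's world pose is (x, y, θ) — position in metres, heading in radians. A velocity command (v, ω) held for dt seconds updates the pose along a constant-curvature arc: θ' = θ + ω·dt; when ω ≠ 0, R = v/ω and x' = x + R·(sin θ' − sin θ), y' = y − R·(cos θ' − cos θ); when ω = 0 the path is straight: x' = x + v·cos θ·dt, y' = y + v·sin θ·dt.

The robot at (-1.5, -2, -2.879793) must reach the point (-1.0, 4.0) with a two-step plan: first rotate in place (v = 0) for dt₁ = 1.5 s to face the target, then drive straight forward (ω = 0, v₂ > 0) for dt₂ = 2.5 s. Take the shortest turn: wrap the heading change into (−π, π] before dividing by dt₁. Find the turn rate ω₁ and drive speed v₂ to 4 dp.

heading to target = atan2(4−-2, -1−-1.5) = 1.4877
Δθ = wrap(1.4877 − -2.8798) = -1.9157; ω₁ = Δθ/dt₁ = -1.2772
distance = √((-1−-1.5)² + (4−-2)²) = 6.0208; v₂ = distance/dt₂ = 2.4083

ω₁ = -1.2772, v₂ = 2.4083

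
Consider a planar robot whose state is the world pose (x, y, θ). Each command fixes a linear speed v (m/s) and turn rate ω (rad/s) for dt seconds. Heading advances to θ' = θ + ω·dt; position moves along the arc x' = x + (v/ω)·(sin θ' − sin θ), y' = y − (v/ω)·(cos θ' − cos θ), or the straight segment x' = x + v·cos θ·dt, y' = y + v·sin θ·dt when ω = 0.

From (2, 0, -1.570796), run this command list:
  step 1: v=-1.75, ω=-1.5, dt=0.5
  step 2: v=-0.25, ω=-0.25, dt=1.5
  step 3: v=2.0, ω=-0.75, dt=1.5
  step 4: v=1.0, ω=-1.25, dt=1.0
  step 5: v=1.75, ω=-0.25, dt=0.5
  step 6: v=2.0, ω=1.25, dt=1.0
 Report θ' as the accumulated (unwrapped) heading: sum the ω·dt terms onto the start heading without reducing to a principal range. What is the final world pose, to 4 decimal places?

step 1: θ'=-2.3208 (R=1.1667) → pose (2.3130, 0.7952, -2.3208)
step 2: θ'=-2.6958 (R=1.0000) → pose (2.6135, 1.0159, -2.6958)
step 3: θ'=-3.8208 (R=-2.6667) → pose (-0.2114, 1.3471, -3.8208)
step 4: θ'=-5.0708 (R=-0.8000) → pose (-0.4580, 2.2501, -5.0708)
step 5: θ'=-5.1958 (R=-7.0000) → pose (-0.1007, 3.0483, -5.1958)
step 6: θ'=-3.9458 (R=1.6000) → pose (-0.3650, 4.9018, -3.9458)

(-0.3650, 4.9018, -3.9458)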